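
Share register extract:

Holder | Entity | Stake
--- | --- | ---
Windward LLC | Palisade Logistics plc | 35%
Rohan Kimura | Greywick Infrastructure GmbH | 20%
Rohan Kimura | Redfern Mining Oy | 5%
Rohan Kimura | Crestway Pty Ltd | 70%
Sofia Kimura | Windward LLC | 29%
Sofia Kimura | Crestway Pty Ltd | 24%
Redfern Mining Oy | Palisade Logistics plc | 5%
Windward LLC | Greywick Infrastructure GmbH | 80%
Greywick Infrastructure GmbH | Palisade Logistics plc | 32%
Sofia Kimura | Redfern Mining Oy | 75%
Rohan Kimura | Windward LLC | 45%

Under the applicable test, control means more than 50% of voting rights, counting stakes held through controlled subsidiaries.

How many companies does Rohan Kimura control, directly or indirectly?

Rohan holds 70% of Crestway, so Rohan controls Crestway.
No other company's threshold is met.
Rohan controls 1 company.

1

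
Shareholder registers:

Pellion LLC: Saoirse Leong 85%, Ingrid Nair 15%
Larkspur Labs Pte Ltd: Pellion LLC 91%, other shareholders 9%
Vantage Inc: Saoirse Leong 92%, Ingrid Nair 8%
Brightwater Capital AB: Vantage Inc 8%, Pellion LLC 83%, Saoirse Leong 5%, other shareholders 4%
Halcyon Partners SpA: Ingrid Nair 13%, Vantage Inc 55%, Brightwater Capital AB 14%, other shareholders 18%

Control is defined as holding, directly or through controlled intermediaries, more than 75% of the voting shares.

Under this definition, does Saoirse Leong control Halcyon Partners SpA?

No

Saoirse holds 85% of Pellion, so Saoirse controls Pellion.
Pellion holds 91% of Larkspur, so Saoirse controls Larkspur.
Saoirse holds 92% of Vantage, so Saoirse controls Vantage.
Vantage and Pellion and Saoirse together hold 8% + 83% + 5% = 96% of Brightwater, so Saoirse controls Brightwater.
In Halcyon, Saoirse's side holds only 55% + 14% = 69%, not > 75%.
So Saoirse does not control Halcyon.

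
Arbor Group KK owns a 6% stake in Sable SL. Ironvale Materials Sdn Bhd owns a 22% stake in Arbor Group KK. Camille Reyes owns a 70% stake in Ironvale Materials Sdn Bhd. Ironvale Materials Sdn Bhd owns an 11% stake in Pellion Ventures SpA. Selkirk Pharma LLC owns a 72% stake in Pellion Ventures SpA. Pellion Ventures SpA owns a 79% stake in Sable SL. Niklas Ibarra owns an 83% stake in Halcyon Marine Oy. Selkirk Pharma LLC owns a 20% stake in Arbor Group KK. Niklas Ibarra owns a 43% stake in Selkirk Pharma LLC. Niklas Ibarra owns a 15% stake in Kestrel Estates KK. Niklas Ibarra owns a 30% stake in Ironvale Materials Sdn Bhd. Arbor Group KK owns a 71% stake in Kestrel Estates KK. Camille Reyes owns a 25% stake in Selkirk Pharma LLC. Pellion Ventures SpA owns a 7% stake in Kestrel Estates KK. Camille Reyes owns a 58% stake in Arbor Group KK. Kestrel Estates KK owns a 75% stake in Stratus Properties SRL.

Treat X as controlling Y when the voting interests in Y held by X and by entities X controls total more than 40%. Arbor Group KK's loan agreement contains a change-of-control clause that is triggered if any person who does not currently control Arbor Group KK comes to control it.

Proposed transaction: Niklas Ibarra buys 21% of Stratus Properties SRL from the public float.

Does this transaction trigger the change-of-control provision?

The purchase changes only Niklas's holdings, so Niklas is the only person who could newly come to control Arbor.
Niklas holds 43% of Selkirk, so Niklas controls Selkirk.
Selkirk holds 72% of Pellion, so Niklas controls Pellion.
Pellion holds 79% of Sable, so Niklas controls Sable.
Niklas holds 83% of Halcyon, so Niklas controls Halcyon.
In Arbor, Niklas's side holds only 20%, not > 40%.
So before the transaction, Niklas does not control Arbor.
After the purchase, Niklas holds 21% of Stratus directly.
Niklas's side now holds 21% of Stratus, not > 40%, so Niklas still does not control Stratus.
After the transaction, Niklas's side holds 20% of Arbor, not > 40%, so Niklas still does not control Arbor.
No new person acquires control, so the clause is not triggered.

No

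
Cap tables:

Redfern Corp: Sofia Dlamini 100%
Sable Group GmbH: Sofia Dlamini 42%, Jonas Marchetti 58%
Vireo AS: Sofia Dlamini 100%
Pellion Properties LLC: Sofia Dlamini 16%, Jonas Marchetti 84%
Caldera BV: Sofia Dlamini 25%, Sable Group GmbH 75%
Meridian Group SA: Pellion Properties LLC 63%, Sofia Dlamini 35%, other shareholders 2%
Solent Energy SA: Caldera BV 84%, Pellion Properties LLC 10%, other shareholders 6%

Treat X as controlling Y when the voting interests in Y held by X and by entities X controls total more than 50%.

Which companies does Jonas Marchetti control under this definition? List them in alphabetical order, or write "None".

Jonas holds 58% of Sable, so Jonas controls Sable.
Jonas holds 84% of Pellion, so Jonas controls Pellion.
Sable holds 75% of Caldera, so Jonas controls Caldera.
Pellion holds 63% of Meridian, so Jonas controls Meridian.
Caldera and Pellion together hold 84% + 10% = 94% of Solent, so Jonas controls Solent.
No other company's threshold is met.

Caldera BV, Meridian Group SA, Pellion Properties LLC, Sable Group GmbH, Solent Energy SA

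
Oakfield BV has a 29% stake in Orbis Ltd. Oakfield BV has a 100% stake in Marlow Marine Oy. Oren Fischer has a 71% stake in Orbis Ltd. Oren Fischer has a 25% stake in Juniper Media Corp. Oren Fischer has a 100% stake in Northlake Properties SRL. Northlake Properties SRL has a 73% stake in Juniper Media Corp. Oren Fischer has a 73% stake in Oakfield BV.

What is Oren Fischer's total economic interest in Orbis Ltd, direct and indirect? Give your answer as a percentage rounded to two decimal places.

92.17%

Oren reaches Orbis along 2 paths.
Via Oakfield: 73% × 29% = 21.17%.
Direct stake: 71% = 71%.
Total: 21.17% + 71% = 92.17%.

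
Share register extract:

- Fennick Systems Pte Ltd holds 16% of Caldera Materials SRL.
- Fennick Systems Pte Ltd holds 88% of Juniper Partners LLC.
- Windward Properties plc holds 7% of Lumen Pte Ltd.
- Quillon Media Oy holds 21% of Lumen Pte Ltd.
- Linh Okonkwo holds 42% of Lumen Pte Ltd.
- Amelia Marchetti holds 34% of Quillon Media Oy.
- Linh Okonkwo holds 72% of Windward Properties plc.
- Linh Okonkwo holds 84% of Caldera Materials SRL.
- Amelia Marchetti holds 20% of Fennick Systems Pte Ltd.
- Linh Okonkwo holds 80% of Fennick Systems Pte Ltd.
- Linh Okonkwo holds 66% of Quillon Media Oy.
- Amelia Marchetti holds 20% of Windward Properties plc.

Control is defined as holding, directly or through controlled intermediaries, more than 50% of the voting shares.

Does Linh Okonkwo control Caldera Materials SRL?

Linh holds 80% of Fennick, so Linh controls Fennick.
Linh and Fennick together hold 84% + 16% = 100% of Caldera, so Linh controls Caldera.

Yes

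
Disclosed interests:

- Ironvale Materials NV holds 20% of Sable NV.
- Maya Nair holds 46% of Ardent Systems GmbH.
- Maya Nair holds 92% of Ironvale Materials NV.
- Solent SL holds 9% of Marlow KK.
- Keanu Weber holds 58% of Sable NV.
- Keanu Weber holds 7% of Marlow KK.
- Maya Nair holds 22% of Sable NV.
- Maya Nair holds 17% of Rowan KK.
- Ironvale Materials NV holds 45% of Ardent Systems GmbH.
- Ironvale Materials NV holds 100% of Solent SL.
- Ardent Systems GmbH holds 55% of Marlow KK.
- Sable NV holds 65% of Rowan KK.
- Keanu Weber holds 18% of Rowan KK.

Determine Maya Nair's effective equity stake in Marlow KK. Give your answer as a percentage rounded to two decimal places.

56.35%

Maya reaches Marlow along 3 paths.
Via Ironvale → Solent: 92% × 100% × 9% = 8.28%.
Via Ardent: 46% × 55% = 25.3%.
Via Ironvale → Ardent: 92% × 45% × 55% = 22.77%.
Total: 8.28% + 25.3% + 22.77% = 56.35%.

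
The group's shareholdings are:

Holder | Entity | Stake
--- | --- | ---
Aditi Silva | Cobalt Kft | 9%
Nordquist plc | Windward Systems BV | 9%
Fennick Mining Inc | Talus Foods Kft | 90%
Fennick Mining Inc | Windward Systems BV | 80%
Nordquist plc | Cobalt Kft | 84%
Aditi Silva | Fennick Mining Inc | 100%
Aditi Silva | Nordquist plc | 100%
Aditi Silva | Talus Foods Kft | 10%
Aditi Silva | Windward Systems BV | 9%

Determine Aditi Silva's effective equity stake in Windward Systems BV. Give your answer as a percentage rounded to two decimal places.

Aditi reaches Windward along 3 paths.
Direct stake: 9% = 9%.
Via Nordquist: 100% × 9% = 9%.
Via Fennick: 100% × 80% = 80%.
Total: 9% + 9% + 80% = 98%.
Rounded: 98.00%.

98.00%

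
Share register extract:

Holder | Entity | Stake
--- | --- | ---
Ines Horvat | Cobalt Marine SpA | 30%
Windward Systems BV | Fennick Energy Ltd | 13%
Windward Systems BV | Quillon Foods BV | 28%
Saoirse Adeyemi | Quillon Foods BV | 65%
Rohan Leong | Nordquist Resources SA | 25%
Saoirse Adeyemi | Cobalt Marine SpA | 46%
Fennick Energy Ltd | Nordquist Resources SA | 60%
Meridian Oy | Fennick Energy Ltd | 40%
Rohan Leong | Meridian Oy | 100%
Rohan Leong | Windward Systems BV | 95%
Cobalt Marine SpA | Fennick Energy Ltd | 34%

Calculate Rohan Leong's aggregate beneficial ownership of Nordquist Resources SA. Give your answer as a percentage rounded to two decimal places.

56.41%

Rohan reaches Nordquist along 3 paths.
Direct stake: 25% = 25%.
Via Meridian → Fennick: 100% × 40% × 60% = 24%.
Via Windward → Fennick: 95% × 13% × 60% = 7.41%.
Total: 25% + 24% + 7.41% = 56.41%.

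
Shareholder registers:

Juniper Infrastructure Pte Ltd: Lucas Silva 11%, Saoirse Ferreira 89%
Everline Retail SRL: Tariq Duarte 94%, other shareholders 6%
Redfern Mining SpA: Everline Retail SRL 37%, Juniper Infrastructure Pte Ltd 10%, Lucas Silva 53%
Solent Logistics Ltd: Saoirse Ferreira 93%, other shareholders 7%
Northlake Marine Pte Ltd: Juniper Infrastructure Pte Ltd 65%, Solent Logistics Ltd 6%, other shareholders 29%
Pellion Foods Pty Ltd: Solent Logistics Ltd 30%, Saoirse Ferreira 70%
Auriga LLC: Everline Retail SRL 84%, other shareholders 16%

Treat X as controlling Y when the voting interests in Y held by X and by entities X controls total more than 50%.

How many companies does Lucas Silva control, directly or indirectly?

1

Lucas holds 53% of Redfern, so Lucas controls Redfern.
No other company's threshold is met.
Lucas controls 1 company.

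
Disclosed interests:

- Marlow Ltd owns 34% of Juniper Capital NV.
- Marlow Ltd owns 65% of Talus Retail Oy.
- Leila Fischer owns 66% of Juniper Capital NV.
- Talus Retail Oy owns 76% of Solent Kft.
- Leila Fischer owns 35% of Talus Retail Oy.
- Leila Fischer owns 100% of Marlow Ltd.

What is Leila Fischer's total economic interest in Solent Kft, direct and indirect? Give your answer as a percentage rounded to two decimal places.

76.00%

Leila reaches Solent along 2 paths.
Via Talus: 35% × 76% = 26.6%.
Via Marlow → Talus: 100% × 65% × 76% = 49.4%.
Total: 26.6% + 49.4% = 76%.
Rounded: 76.00%.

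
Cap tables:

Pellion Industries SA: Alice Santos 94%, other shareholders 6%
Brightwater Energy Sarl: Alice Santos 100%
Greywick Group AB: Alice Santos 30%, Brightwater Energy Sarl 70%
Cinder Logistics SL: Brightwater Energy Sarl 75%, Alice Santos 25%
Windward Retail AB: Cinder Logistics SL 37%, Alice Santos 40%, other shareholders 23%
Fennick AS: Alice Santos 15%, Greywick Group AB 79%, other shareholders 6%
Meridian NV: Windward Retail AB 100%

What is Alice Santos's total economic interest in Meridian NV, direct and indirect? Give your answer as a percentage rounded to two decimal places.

Alice reaches Meridian along 3 paths.
Via Brightwater → Cinder → Windward: 100% × 75% × 37% × 100% = 27.75%.
Via Cinder → Windward: 25% × 37% × 100% = 9.25%.
Via Windward: 40% × 100% = 40%.
Total: 27.75% + 9.25% + 40% = 77%.
Rounded: 77.00%.

77.00%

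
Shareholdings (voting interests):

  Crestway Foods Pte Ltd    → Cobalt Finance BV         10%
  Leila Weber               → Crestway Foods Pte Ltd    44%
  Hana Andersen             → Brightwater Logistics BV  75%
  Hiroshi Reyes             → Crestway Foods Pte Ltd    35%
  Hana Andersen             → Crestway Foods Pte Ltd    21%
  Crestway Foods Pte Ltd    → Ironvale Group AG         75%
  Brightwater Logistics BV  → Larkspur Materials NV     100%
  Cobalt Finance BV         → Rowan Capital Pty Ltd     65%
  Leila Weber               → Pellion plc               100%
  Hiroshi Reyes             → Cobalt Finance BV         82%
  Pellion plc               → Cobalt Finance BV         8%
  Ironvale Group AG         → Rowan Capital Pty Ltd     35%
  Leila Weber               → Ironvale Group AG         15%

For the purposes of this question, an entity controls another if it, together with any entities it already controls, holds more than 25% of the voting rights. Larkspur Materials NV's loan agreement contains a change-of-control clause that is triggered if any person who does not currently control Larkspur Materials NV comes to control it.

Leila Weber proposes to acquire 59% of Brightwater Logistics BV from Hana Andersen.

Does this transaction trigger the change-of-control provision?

Yes

The purchase adds only to Leila's holdings (Hana's stake shrinks), so Leila is the only person who could newly come to control Larkspur.
Leila holds 44% of Crestway, so Leila controls Crestway.
Leila holds 100% of Pellion, so Leila controls Pellion.
Leila and Crestway together hold 15% + 75% = 90% of Ironvale, so Leila controls Ironvale.
Ironvale holds 35% of Rowan, so Leila controls Rowan.
Neither Leila nor any entity Leila controls holds any voting interest in Larkspur.
So before the transaction, Leila does not control Larkspur.
After the purchase, Leila holds 59% of Brightwater directly, and Hana's stake falls to 16%.
Leila holds 59% of Brightwater, so Leila controls Brightwater.
Brightwater holds 100% of Larkspur, so Leila controls Larkspur.
Leila did not control Larkspur before and does after, so the clause is triggered.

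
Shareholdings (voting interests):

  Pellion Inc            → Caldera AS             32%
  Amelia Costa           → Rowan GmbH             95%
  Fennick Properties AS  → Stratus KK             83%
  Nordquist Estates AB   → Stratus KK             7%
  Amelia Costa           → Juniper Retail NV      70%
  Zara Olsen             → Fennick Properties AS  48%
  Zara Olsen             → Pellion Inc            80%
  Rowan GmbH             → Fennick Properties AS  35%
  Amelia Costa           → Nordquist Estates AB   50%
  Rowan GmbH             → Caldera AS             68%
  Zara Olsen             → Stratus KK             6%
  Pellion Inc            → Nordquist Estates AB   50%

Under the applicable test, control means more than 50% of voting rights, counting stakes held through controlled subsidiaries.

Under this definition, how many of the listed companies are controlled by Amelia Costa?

Amelia holds 95% of Rowan, so Amelia controls Rowan.
Rowan holds 68% of Caldera, so Amelia controls Caldera.
Amelia holds 70% of Juniper, so Amelia controls Juniper.
No other company's threshold is met.
Amelia controls 3 companies.

3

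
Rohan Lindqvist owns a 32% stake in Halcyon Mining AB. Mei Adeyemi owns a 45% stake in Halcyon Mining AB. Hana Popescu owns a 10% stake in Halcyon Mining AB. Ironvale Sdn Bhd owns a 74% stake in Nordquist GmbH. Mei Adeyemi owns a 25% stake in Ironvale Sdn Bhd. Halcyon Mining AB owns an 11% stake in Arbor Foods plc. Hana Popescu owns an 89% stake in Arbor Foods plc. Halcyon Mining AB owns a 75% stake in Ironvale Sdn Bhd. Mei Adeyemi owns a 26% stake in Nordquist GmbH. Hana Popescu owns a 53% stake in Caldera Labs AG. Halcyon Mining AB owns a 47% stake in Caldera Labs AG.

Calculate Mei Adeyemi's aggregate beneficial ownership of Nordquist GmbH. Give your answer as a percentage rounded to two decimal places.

Mei reaches Nordquist along 3 paths.
Via Ironvale: 25% × 74% = 18.5%.
Via Halcyon → Ironvale: 45% × 75% × 74% = 24.975%.
Direct stake: 26% = 26%.
Total: 18.5% + 24.975% + 26% = 69.475%.
Rounded: 69.48%.

69.48%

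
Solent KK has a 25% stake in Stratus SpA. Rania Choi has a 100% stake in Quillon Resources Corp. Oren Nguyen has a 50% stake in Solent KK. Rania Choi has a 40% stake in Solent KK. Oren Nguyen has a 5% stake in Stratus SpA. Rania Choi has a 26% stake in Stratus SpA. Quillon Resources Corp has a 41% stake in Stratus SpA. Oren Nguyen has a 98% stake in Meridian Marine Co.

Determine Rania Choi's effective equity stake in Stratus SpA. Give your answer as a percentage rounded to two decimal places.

77.00%

Rania reaches Stratus along 3 paths.
Via Quillon: 100% × 41% = 41%.
Direct stake: 26% = 26%.
Via Solent: 40% × 25% = 10%.
Total: 41% + 26% + 10% = 77%.
Rounded: 77.00%.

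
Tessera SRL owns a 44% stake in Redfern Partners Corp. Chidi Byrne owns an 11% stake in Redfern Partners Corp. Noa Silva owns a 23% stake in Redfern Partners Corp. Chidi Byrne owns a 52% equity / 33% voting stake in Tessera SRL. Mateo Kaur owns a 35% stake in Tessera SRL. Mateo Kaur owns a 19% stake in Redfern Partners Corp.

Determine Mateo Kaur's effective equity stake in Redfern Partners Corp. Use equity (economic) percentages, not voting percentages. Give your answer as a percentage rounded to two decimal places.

Mateo reaches Redfern along 2 paths.
Direct stake: 19% = 19%.
Via Tessera: 35% × 44% = 15.4%.
Total: 19% + 15.4% = 34.4%.
Rounded: 34.40%.

34.40%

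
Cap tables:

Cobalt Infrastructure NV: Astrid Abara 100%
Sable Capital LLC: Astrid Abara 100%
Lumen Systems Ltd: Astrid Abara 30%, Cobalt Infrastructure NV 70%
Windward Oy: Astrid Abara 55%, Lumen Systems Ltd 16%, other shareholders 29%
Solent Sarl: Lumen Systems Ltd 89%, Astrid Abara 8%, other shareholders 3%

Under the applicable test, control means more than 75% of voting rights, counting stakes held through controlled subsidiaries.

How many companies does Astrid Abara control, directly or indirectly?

4

Astrid holds 100% of Cobalt, so Astrid controls Cobalt.
Astrid holds 100% of Sable, so Astrid controls Sable.
Astrid and Cobalt together hold 30% + 70% = 100% of Lumen, so Astrid controls Lumen.
Lumen and Astrid together hold 89% + 8% = 97% of Solent, so Astrid controls Solent.
No other company's threshold is met.
Astrid controls 4 companies.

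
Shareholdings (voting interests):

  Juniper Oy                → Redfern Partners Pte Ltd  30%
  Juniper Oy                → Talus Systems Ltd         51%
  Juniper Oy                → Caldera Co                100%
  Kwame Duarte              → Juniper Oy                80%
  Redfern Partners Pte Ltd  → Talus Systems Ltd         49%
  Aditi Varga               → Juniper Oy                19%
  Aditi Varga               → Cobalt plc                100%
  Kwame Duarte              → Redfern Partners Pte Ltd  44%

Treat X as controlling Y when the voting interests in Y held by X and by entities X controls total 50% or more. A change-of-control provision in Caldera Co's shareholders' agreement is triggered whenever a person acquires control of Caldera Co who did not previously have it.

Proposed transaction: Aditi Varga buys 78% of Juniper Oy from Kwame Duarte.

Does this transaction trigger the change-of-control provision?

The purchase adds only to Aditi's holdings (Kwame's stake shrinks), so Aditi is the only person who could newly come to control Caldera.
Aditi holds 100% of Cobalt, so Aditi controls Cobalt.
Neither Aditi nor any entity Aditi controls holds any voting interest in Caldera.
So before the transaction, Aditi does not control Caldera.
After the purchase, Aditi's direct stake in Juniper rises to 19% + 78% = 97%, and Kwame's stake falls to 2%.
Aditi holds 97% of Juniper, so Aditi controls Juniper.
Juniper holds 100% of Caldera, so Aditi controls Caldera.
Aditi did not control Caldera before and does after, so the clause is triggered.

Yes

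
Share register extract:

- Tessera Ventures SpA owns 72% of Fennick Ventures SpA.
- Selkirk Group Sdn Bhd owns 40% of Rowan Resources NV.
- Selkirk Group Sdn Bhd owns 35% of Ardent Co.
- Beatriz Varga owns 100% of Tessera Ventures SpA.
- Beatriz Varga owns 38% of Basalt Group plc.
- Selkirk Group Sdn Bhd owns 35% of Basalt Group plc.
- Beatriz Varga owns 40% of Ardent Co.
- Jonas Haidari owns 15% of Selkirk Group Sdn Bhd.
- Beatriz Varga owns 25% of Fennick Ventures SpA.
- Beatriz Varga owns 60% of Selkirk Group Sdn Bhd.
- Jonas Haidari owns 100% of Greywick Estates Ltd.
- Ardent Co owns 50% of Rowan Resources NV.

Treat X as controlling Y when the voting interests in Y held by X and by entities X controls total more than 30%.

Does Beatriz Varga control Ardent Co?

Beatriz holds 60% of Selkirk, so Beatriz controls Selkirk.
Selkirk and Beatriz together hold 35% + 40% = 75% of Ardent, so Beatriz controls Ardent.

Yes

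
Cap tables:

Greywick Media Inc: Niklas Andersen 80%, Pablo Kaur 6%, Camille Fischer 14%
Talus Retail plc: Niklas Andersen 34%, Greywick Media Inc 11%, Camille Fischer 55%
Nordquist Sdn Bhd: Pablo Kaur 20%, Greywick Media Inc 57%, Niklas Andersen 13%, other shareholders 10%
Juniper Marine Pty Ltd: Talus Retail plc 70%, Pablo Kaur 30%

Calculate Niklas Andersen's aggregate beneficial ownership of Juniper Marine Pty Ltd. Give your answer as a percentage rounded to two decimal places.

29.96%

Niklas reaches Juniper along 2 paths.
Via Talus: 34% × 70% = 23.8%.
Via Greywick → Talus: 80% × 11% × 70% = 6.16%.
Total: 23.8% + 6.16% = 29.96%.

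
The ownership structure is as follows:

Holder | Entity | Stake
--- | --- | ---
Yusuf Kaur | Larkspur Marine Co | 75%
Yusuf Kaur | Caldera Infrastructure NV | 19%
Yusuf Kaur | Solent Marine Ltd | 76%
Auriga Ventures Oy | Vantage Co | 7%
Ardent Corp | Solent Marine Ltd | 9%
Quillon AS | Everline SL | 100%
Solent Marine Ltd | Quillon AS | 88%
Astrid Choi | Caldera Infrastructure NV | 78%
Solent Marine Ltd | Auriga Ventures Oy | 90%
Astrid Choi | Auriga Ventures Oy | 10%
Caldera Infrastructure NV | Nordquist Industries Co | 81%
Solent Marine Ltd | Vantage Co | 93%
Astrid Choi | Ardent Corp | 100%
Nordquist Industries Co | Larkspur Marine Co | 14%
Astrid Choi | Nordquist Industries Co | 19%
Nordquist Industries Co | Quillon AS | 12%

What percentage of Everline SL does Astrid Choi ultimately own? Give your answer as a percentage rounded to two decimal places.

17.78%

Astrid reaches Everline along 3 paths.
Via Caldera → Nordquist → Quillon: 78% × 81% × 12% × 100% = 7.5816%.
Via Nordquist → Quillon: 19% × 12% × 100% = 2.28%.
Via Ardent → Solent → Quillon: 100% × 9% × 88% × 100% = 7.92%.
Total: 7.5816% + 2.28% + 7.92% = 17.7816%.
Rounded: 17.78%.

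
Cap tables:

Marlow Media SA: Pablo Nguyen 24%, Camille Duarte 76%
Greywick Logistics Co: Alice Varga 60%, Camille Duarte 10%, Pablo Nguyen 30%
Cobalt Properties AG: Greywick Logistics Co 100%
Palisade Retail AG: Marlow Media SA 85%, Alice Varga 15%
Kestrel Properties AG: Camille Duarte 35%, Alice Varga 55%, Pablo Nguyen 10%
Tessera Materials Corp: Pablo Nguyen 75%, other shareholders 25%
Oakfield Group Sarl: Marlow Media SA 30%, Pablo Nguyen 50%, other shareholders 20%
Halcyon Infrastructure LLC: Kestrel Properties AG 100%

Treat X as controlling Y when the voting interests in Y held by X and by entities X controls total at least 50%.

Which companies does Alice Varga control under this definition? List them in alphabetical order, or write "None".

Cobalt Properties AG, Greywick Logistics Co, Halcyon Infrastructure LLC, Kestrel Properties AG

Alice holds 60% of Greywick, so Alice controls Greywick.
Greywick holds 100% of Cobalt, so Alice controls Cobalt.
Alice holds 55% of Kestrel, so Alice controls Kestrel.
Kestrel holds 100% of Halcyon, so Alice controls Halcyon.
No other company's threshold is met.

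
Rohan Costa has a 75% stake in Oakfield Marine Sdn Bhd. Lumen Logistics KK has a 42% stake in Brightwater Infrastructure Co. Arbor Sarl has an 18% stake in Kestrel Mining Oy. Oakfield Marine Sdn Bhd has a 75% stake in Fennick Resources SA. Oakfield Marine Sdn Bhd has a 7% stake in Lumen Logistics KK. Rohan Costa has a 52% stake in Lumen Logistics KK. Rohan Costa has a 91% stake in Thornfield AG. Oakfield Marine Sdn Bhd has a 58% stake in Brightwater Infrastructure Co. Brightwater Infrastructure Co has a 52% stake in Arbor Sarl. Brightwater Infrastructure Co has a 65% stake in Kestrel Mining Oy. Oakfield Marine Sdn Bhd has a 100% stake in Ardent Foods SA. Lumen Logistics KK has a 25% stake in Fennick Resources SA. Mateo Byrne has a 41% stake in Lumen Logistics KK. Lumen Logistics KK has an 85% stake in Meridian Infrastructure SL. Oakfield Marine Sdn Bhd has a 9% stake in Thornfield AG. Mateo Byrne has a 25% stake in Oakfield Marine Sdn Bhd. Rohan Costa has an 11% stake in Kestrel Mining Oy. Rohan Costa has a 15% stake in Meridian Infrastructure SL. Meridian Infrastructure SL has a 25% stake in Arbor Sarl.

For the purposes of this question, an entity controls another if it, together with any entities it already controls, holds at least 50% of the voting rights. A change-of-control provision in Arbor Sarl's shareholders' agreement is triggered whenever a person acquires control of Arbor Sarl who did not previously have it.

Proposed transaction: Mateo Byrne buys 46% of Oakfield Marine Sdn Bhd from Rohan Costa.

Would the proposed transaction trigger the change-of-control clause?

The purchase adds only to Mateo's holdings (Rohan's stake shrinks), so Mateo is the only person who could newly come to control Arbor.
Mateo's largest direct stake is 41% in Lumen, which does not meet the threshold, so Mateo controls no company.
Neither Mateo nor any entity Mateo controls holds any voting interest in Arbor.
So before the transaction, Mateo does not control Arbor.
After the purchase, Mateo's direct stake in Oakfield rises to 25% + 46% = 71%, and Rohan's stake falls to 29%.
Mateo holds 71% of Oakfield, so Mateo controls Oakfield.
Oakfield holds 58% of Brightwater, so Mateo controls Brightwater.
Brightwater holds 52% of Arbor, so Mateo controls Arbor.
Mateo did not control Arbor before and does after, so the clause is triggered.

Yes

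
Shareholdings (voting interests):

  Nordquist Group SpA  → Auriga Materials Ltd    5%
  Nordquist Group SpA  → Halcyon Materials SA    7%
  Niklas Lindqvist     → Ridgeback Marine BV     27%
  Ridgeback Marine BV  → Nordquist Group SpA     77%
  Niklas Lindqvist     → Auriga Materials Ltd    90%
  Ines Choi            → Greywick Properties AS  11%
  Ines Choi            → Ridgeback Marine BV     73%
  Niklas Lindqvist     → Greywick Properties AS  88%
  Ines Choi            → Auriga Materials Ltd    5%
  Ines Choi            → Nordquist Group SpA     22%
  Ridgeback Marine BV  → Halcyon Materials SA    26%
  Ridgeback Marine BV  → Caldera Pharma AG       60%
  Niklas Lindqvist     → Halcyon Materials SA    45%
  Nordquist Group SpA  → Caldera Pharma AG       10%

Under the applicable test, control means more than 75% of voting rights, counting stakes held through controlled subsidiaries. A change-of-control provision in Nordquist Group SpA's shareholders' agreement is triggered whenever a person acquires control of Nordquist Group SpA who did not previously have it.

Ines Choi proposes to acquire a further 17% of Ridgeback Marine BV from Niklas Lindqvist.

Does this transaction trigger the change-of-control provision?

The purchase adds only to Ines's holdings (Niklas's stake shrinks), so Ines is the only person who could newly come to control Nordquist.
Ines's largest direct stake is 73% in Ridgeback, which does not meet the threshold, so Ines controls no company.
In Nordquist, Ines's side holds only 22%, not > 75%.
So before the transaction, Ines does not control Nordquist.
After the purchase, Ines's direct stake in Ridgeback rises to 73% + 17% = 90%, and Niklas's stake falls to 10%.
Ines holds 90% of Ridgeback, so Ines controls Ridgeback.
Ines and Ridgeback together hold 22% + 77% = 99% of Nordquist, so Ines controls Nordquist.
Ines did not control Nordquist before and does after, so the clause is triggered.

Yes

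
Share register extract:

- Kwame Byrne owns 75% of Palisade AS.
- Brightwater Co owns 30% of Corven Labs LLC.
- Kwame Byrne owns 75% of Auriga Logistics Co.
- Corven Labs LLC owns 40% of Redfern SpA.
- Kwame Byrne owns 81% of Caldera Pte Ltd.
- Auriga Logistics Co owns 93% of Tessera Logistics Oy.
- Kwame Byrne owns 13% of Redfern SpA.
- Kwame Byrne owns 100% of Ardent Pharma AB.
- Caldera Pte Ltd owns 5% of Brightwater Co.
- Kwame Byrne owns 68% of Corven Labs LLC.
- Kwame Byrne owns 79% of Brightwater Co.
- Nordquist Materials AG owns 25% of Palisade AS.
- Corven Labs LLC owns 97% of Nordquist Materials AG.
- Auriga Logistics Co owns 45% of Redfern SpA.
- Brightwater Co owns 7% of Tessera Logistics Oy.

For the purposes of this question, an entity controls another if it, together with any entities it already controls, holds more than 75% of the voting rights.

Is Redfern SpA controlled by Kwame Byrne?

Kwame holds 100% of Ardent, so Kwame controls Ardent.
Kwame holds 81% of Caldera, so Kwame controls Caldera.
Kwame and Caldera together hold 79% + 5% = 84% of Brightwater, so Kwame controls Brightwater.
Kwame and Brightwater together hold 68% + 30% = 98% of Corven, so Kwame controls Corven.
Corven holds 97% of Nordquist, so Kwame controls Nordquist.
Kwame and Nordquist together hold 75% + 25% = 100% of Palisade, so Kwame controls Palisade.
In Redfern, Kwame's side holds only 40% + 13% = 53%, not > 75%.
So Kwame does not control Redfern.

No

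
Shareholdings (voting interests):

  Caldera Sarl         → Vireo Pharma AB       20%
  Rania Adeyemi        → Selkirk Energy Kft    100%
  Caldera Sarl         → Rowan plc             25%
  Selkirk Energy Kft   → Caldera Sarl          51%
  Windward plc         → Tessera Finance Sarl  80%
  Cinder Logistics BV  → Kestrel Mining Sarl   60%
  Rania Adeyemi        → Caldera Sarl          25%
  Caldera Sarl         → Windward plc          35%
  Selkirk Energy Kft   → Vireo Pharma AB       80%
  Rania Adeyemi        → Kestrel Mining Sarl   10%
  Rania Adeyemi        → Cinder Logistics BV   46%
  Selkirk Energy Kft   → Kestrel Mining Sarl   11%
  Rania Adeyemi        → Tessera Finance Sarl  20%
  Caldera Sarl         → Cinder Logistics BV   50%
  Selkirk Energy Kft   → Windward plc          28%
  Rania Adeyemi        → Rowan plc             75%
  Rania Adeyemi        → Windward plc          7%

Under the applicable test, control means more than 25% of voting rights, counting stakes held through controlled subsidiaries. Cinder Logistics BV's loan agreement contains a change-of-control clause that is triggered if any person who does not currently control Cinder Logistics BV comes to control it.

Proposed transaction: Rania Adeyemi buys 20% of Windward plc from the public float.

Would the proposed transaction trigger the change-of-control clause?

No

The purchase changes only Rania's holdings, so Rania is the only person who could newly come to control Cinder.
Rania holds 100% of Selkirk, so Rania controls Selkirk.
Rania and Selkirk together hold 25% + 51% = 76% of Caldera, so Rania controls Caldera.
Rania and Caldera together hold 46% + 50% = 96% of Cinder, so Rania controls Cinder.
So Rania already controls Cinder before the transaction.
After the purchase, Rania's direct stake in Windward rises to 7% + 20% = 27%.
Rania controlled Cinder already, so this is not a new person acquiring control; every other person's position is unchanged or reduced.
No new person acquires control, so the clause is not triggered.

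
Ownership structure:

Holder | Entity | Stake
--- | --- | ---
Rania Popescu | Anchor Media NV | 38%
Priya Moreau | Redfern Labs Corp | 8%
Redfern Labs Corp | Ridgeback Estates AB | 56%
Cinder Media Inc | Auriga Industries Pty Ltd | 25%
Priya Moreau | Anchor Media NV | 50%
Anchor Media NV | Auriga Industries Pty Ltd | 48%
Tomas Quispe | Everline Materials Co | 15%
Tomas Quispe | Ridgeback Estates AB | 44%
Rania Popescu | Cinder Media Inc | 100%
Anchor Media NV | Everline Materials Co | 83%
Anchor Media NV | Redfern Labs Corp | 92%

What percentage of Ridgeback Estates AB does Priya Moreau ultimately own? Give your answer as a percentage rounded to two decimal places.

Priya reaches Ridgeback along 2 paths.
Via Redfern: 8% × 56% = 4.48%.
Via Anchor → Redfern: 50% × 92% × 56% = 25.76%.
Total: 4.48% + 25.76% = 30.24%.

30.24%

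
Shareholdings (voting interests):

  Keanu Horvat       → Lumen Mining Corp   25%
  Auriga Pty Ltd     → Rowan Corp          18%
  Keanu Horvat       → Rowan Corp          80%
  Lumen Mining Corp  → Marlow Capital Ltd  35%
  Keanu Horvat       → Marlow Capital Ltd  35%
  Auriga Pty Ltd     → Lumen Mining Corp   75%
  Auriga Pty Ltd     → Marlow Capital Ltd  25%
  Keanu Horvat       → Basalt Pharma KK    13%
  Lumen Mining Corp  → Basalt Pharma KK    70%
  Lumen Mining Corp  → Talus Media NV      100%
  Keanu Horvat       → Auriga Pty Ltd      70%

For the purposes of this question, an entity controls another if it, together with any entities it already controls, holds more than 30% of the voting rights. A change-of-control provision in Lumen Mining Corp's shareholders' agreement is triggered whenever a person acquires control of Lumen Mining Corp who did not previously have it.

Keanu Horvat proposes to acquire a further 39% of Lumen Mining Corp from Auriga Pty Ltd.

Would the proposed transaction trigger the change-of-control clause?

No

The purchase adds only to Keanu's holdings (Auriga's stake shrinks), so Keanu is the only person who could newly come to control Lumen.
Keanu holds 70% of Auriga, so Keanu controls Auriga.
Auriga and Keanu together hold 75% + 25% = 100% of Lumen, so Keanu controls Lumen.
So Keanu already controls Lumen before the transaction.
After the purchase, Keanu's direct stake in Lumen rises to 25% + 39% = 64%, and Auriga's stake falls to 36%.
Keanu controlled Lumen already, so this is not a new person acquiring control; every other person's position is unchanged or reduced.
No new person acquires control, so the clause is not triggered.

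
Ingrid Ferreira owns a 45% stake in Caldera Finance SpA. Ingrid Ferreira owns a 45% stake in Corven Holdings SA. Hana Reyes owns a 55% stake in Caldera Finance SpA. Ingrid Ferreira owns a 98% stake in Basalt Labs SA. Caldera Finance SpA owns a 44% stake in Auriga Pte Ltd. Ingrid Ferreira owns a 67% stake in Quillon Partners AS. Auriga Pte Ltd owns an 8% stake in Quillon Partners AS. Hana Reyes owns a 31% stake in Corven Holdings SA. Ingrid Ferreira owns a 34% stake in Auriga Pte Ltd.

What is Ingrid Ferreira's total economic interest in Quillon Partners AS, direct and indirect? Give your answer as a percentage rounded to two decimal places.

Ingrid reaches Quillon along 3 paths.
Via Auriga: 34% × 8% = 2.72%.
Via Caldera → Auriga: 45% × 44% × 8% = 1.584%.
Direct stake: 67% = 67%.
Total: 2.72% + 1.584% + 67% = 71.304%.
Rounded: 71.30%.

71.30%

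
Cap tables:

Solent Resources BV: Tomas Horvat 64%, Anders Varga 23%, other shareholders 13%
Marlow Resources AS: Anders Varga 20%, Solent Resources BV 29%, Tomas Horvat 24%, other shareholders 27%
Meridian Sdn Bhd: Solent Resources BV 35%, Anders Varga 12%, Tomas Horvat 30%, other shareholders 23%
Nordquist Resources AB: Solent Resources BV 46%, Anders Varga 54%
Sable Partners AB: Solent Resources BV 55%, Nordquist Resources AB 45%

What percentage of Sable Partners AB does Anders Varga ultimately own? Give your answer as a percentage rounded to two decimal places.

41.71%

Anders reaches Sable along 3 paths.
Via Solent: 23% × 55% = 12.65%.
Via Solent → Nordquist: 23% × 46% × 45% = 4.761%.
Via Nordquist: 54% × 45% = 24.3%.
Total: 12.65% + 4.761% + 24.3% = 41.711%.
Rounded: 41.71%.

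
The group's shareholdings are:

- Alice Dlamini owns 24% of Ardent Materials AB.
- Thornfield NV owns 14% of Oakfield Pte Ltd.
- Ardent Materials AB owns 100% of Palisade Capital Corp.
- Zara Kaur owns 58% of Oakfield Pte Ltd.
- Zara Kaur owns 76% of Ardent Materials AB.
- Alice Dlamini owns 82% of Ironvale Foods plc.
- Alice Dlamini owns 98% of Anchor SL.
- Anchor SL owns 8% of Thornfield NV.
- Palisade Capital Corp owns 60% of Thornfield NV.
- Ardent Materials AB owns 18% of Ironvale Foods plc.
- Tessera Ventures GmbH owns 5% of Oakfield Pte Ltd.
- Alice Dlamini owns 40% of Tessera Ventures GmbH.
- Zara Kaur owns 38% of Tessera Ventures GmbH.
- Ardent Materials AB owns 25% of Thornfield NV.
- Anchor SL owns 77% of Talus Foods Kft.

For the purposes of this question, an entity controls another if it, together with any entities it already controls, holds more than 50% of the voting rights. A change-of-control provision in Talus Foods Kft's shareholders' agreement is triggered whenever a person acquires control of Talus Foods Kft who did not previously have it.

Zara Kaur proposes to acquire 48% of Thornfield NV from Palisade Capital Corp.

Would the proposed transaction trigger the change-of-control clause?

No

The purchase adds only to Zara's holdings (Palisade's stake shrinks), so Zara is the only person who could newly come to control Talus.
Zara holds 76% of Ardent, so Zara controls Ardent.
Ardent holds 100% of Palisade, so Zara controls Palisade.
Ardent and Palisade together hold 25% + 60% = 85% of Thornfield, so Zara controls Thornfield.
Zara and Thornfield together hold 58% + 14% = 72% of Oakfield, so Zara controls Oakfield.
Neither Zara nor any entity Zara controls holds any voting interest in Talus.
So before the transaction, Zara does not control Talus.
After the purchase, Zara holds 48% of Thornfield directly, and Palisade's stake falls to 12%.
Ardent and Palisade and Zara together hold 25% + 12% + 48% = 85% of Thornfield, so Zara controls Thornfield.
After the transaction, neither Zara nor any entity Zara controls holds a voting interest in Talus, so Zara still does not control it.
No new person acquires control, so the clause is not triggered.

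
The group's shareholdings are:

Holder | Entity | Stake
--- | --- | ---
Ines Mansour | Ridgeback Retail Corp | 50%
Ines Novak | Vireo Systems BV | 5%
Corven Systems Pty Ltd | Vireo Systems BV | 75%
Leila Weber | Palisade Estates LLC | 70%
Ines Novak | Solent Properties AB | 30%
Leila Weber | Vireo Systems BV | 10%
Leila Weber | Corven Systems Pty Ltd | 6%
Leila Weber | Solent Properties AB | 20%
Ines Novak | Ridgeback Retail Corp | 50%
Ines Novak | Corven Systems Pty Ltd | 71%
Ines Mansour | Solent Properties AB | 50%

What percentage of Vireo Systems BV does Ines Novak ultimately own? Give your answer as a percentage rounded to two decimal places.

58.25%

Ines Novak reaches Vireo along 2 paths.
Via Corven: 71% × 75% = 53.25%.
Direct stake: 5% = 5%.
Total: 53.25% + 5% = 58.25%.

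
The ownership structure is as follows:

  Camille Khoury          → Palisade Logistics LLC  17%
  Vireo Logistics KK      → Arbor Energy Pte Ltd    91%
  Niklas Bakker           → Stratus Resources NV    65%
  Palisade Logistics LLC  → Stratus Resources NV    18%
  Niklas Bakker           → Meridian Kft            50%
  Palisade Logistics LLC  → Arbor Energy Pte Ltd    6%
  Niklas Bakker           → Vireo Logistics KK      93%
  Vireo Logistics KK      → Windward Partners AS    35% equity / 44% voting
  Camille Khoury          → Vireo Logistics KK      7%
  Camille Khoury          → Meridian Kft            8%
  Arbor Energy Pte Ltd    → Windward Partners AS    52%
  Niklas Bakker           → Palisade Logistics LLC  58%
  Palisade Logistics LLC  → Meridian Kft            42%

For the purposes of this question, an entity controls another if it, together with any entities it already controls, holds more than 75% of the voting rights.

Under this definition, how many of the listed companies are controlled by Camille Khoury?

Camille's largest direct stake is 17% in Palisade, which does not meet the threshold.
Camille controls 0 companies.

0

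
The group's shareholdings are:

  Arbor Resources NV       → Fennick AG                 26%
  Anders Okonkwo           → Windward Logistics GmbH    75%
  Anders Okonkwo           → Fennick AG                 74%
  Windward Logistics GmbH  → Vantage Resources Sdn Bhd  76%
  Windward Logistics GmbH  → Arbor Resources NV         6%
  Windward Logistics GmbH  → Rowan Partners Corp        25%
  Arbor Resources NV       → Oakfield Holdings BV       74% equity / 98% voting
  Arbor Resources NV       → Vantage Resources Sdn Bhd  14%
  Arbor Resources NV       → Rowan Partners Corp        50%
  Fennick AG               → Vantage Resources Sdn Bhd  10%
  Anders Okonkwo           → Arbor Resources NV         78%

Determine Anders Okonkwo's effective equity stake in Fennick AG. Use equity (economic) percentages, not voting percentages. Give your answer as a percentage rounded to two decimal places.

Anders reaches Fennick along 3 paths.
Via Arbor: 78% × 26% = 20.28%.
Via Windward → Arbor: 75% × 6% × 26% = 1.17%.
Direct stake: 74% = 74%.
Total: 20.28% + 1.17% + 74% = 95.45%.

95.45%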